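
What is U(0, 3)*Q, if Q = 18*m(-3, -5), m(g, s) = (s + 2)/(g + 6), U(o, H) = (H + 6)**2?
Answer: -1458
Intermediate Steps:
U(o, H) = (6 + H)**2
m(g, s) = (2 + s)/(6 + g)
Q = -18 (Q = 18*((2 - 5)/(6 - 3)) = 18*(-3/3) = 18*((1/3)*(-3)) = 18*(-1) = -18)
U(0, 3)*Q = (6 + 3)**2*(-18) = 9**2*(-18) = 81*(-18) = -1458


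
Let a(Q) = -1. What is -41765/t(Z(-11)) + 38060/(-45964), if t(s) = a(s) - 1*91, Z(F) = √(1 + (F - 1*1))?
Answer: 479046235/1057172 ≈ 453.14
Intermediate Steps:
Z(F) = √F (Z(F) = √(1 + (F - 1)) = √(1 + (-1 + F)) = √F)
t(s) = -92 (t(s) = -1 - 1*91 = -1 - 91 = -92)
-41765/t(Z(-11)) + 38060/(-45964) = -41765/(-92) + 38060/(-45964) = -41765*(-1/92) + 38060*(-1/45964) = 41765/92 - 9515/11491 = 479046235/1057172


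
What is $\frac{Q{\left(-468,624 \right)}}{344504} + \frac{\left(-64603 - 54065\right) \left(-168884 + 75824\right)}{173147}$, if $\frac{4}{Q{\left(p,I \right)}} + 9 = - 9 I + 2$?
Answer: $\frac{5348094002062258693}{83852754269206} \approx 63780.0$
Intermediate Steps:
$Q{\left(p,I \right)} = \frac{4}{-7 - 9 I}$ ($Q{\left(p,I \right)} = \frac{4}{-9 - \left(-2 + 9 I\right)} = \frac{4}{-7 - 9 I}$)
$\frac{Q{\left(-468,624 \right)}}{344504} + \frac{\left(-64603 - 54065\right) \left(-168884 + 75824\right)}{173147} = \frac{\left(-4\right) \frac{1}{7 + 9 \cdot 624}}{344504} + \frac{\left(-64603 - 54065\right) \left(-168884 + 75824\right)}{173147} = - \frac{4}{7 + 5616} \cdot \frac{1}{344504} + \left(-118668\right) \left(-93060\right) \frac{1}{173147} = - \frac{4}{5623} \cdot \frac{1}{344504} + 11043244080 \cdot \frac{1}{173147} = \left(-4\right) \frac{1}{5623} \cdot \frac{1}{344504} + \frac{11043244080}{173147} = \left(- \frac{4}{5623}\right) \frac{1}{344504} + \frac{11043244080}{173147} = - \frac{1}{484286498} + \frac{11043244080}{173147} = \frac{5348094002062258693}{83852754269206}$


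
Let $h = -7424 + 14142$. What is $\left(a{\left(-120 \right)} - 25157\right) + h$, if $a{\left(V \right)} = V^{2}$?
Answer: $-4039$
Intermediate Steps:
$h = 6718$
$\left(a{\left(-120 \right)} - 25157\right) + h = \left(\left(-120\right)^{2} - 25157\right) + 6718 = \left(14400 - 25157\right) + 6718 = -10757 + 6718 = -4039$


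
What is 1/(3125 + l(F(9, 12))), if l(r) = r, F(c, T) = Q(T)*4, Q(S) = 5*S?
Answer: 1/3365 ≈ 0.00029718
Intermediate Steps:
F(c, T) = 20*T (F(c, T) = (5*T)*4 = 20*T)
1/(3125 + l(F(9, 12))) = 1/(3125 + 20*12) = 1/(3125 + 240) = 1/3365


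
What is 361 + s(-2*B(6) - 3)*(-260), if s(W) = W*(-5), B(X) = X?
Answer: -19139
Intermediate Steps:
s(W) = -5*W
361 + s(-2*B(6) - 3)*(-260) = 361 - 5*(-2*6 - 3)*(-260) = 361 - 5*(-12 - 3)*(-260) = 361 - 5*(-15)*(-260) = 361 + 75*(-260) = 361 - 19500 = -19139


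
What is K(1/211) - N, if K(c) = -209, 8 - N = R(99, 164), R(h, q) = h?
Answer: -118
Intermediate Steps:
N = -91 (N = 8 - 1*99 = 8 - 99 = -91)
K(1/211) - N = -209 - 1*(-91) = -209 + 91 = -118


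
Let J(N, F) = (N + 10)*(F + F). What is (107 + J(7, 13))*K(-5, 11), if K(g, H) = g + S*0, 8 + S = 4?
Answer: -2745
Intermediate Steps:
S = -4 (S = -8 + 4 = -4)
J(N, F) = 2*F*(10 + N) (J(N, F) = (10 + N)*(2*F) = 2*F*(10 + N))
K(g, H) = g (K(g, H) = g - 4*0 = g + 0 = g)
(107 + J(7, 13))*K(-5, 11) = (107 + 2*13*(10 + 7))*(-5) = (107 + 2*13*17)*(-5) = (107 + 442)*(-5) = 549*(-5) = -2745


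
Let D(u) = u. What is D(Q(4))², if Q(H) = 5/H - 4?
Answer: 121/16 ≈ 7.5625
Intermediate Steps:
Q(H) = -4 + 5/H
D(Q(4))² = (-4 + 5/4)² = (-11/4)² = 121/16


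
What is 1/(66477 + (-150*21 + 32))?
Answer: 1/63359 ≈ 1.5783e-5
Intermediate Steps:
1/(66477 + (-150*21 + 32)) = 1/(66477 + (-3150 + 32)) = 1/(66477 - 3118) = 1/63359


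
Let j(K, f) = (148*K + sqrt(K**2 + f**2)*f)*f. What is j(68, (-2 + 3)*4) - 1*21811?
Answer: 18445 + 64*sqrt(290) ≈ 19535.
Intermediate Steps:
j(K, f) = f*(148*K + f*sqrt(K**2 + f**2)) (j(K, f) = (148*K + f*sqrt(K**2 + f**2))*f = f*(148*K + f*sqrt(K**2 + f**2)))
j(68, (-2 + 3)*4) - 1*21811 = ((-2 + 3)*4)*(148*68 + ((-2 + 3)*4)*sqrt(68**2 + ((-2 + 3)*4)**2)) - 1*21811 = (1*4)*(10064 + (1*4)*sqrt(4624 + (1*4)**2)) - 21811 = 4*(10064 + 4*sqrt(4624 + 4**2)) - 21811 = 4*(10064 + 4*sqrt(4624 + 16)) - 21811 = 4*(10064 + 4*sqrt(4640)) - 21811 = 4*(10064 + 4*(4*sqrt(290))) - 21811 = 4*(10064 + 16*sqrt(290)) - 21811 = (40256 + 64*sqrt(290)) - 21811 = 18445 + 64*sqrt(290)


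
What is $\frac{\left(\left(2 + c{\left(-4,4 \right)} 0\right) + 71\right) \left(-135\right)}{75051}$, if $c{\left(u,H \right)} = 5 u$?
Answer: $- \frac{1095}{8339} \approx -0.13131$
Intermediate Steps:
$\frac{\left(\left(2 + c{\left(-4,4 \right)} 0\right) + 71\right) \left(-135\right)}{75051} = \frac{\left(\left(2 + 5 \left(-4\right) 0\right) + 71\right) \left(-135\right)}{75051} = \left(\left(2 - 0\right) + 71\right) \left(-135\right) \frac{1}{75051} = \left(\left(2 + 0\right) + 71\right) \left(-135\right) \frac{1}{75051} = \left(2 + 71\right) \left(-135\right) \frac{1}{75051} = 73 \left(-135\right) \frac{1}{75051} = \left(-9855\right) \frac{1}{75051} = - \frac{1095}{8339}$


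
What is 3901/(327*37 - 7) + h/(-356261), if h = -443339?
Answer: 6750629349/4307908012 ≈ 1.5670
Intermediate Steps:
3901/(327*37 - 7) + h/(-356261) = 3901/(327*37 - 7) - 443339/(-356261) = 3901/(12099 - 7) - 443339*(-1/356261) = 3901/12092 + 443339/356261 = 6750629349/4307908012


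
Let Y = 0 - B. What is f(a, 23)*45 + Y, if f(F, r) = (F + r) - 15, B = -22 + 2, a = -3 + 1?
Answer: 290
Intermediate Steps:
a = -2
B = -20
f(F, r) = -15 + F + r
Y = 20 (Y = 0 - 1*(-20) = 0 + 20 = 20)
f(a, 23)*45 + Y = (-15 - 2 + 23)*45 + 20 = 6*45 + 20 = 270 + 20 = 290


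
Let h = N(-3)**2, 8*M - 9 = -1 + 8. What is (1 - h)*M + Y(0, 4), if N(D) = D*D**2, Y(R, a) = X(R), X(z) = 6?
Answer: -1450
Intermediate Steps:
Y(R, a) = 6
M = 2 (M = 9/8 + (-1 + 8)/8 = 9/8 + (1/8)*7 = 9/8 + 7/8 = 2)
N(D) = D**3
h = 729 (h = ((-3)**3)**2 = (-27)**2 = 729)
(1 - h)*M + Y(0, 4) = (1 - 1*729)*2 + 6 = (1 - 729)*2 + 6 = -728*2 + 6 = -1456 + 6 = -1450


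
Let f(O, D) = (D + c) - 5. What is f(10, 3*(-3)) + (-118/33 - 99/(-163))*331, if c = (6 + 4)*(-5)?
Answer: -5629333/5379 ≈ -1046.5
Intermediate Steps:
c = -50 (c = 10*(-5) = -50)
f(O, D) = -55 + D (f(O, D) = (D - 50) - 5 = (-50 + D) - 5 = -55 + D)
f(10, 3*(-3)) + (-118/33 - 99/(-163))*331 = (-55 + 3*(-3)) + (-118/33 - 99/(-163))*331 = (-55 - 9) + (-118*1/33 - 99*(-1/163))*331 = -64 + (-118/33 + 99/163)*331 = -64 - 15967/5379*331 = -64 - 5285077/5379 = -5629333/5379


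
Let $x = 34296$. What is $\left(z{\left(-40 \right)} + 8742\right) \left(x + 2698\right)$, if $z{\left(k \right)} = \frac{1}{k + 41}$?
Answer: $323438542$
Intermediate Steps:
$z{\left(k \right)} = \frac{1}{41 + k}$
$\left(z{\left(-40 \right)} + 8742\right) \left(x + 2698\right) = \left(\frac{1}{41 - 40} + 8742\right) \left(34296 + 2698\right) = \left(1^{-1} + 8742\right) 36994 = \left(1 + 8742\right) 36994 = 8743 \cdot 36994 = 323438542$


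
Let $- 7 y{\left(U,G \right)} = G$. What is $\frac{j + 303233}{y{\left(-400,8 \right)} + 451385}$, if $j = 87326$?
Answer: $\frac{2733913}{3159687} \approx 0.86525$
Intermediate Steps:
$y{\left(U,G \right)} = - \frac{G}{7}$
$\frac{j + 303233}{y{\left(-400,8 \right)} + 451385} = \frac{87326 + 303233}{\left(- \frac{1}{7}\right) 8 + 451385} = \frac{390559}{- \frac{8}{7} + 451385} = \frac{390559}{\frac{3159687}{7}} = 390559 \cdot \frac{7}{3159687} = \frac{2733913}{3159687}$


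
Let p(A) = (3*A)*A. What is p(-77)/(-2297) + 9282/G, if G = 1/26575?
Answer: 566599019763/2297 ≈ 2.4667e+8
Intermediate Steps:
p(A) = 3*A²
G = 1/26575 ≈ 3.7629e-5
p(-77)/(-2297) + 9282/G = (3*(-77)²)/(-2297) + 9282/(1/26575) = (3*5929)*(-1/2297) + 9282*26575 = 17787*(-1/2297) + 246669150 = -17787/2297 + 246669150 = 566599019763/2297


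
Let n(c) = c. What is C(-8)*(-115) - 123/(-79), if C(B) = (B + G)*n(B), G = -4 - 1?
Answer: -944717/79 ≈ -11958.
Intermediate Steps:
G = -5
C(B) = B*(-5 + B) (C(B) = (B - 5)*B = (-5 + B)*B = B*(-5 + B))
C(-8)*(-115) - 123/(-79) = -8*(-5 - 8)*(-115) - 123/(-79) = -8*(-13)*(-115) - 123*(-1/79) = 104*(-115) + 123/79 = -11960 + 123/79 = -944717/79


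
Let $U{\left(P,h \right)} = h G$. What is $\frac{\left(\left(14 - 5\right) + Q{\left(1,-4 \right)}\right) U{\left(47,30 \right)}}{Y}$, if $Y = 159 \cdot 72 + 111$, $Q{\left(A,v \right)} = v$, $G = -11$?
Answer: $- \frac{550}{3853} \approx -0.14275$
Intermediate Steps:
$U{\left(P,h \right)} = - 11 h$ ($U{\left(P,h \right)} = h \left(-11\right) = - 11 h$)
$Y = 11559$ ($Y = 11448 + 111 = 11559$)
$\frac{\left(\left(14 - 5\right) + Q{\left(1,-4 \right)}\right) U{\left(47,30 \right)}}{Y} = \frac{\left(\left(14 - 5\right) - 4\right) \left(\left(-11\right) 30\right)}{11559} = \left(9 - 4\right) \left(-330\right) \frac{1}{11559} = 5 \left(-330\right) \frac{1}{11559} = \left(-1650\right) \frac{1}{11559} = - \frac{550}{3853}$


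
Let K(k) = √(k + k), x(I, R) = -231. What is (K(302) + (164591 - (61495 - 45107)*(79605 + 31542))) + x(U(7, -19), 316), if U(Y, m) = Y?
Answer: -1821312676 + 2*√151 ≈ -1.8213e+9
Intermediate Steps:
K(k) = √2*√k (K(k) = √(2*k) = √2*√k)
(K(302) + (164591 - (61495 - 45107)*(79605 + 31542))) + x(U(7, -19), 316) = (√2*√302 + (164591 - (61495 - 45107)*(79605 + 31542))) - 231 = (2*√151 + (164591 - 16388*111147)) - 231 = (2*√151 + (164591 - 1*1821477036)) - 231 = (2*√151 + (164591 - 1821477036)) - 231 = (2*√151 - 1821312445) - 231 = (-1821312445 + 2*√151) - 231 = -1821312676 + 2*√151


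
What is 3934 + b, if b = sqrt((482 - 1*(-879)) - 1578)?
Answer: 3934 + I*sqrt(217) ≈ 3934.0 + 14.731*I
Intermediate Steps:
b = I*sqrt(217) (b = sqrt((482 + 879) - 1578) = sqrt(1361 - 1578) = sqrt(-217) = I*sqrt(217) ≈ 14.731*I)
3934 + b = 3934 + I*sqrt(217)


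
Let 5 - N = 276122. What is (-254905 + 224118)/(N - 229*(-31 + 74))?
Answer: 30787/285964 ≈ 0.10766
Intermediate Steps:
N = -276117 (N = 5 - 1*276122 = 5 - 276122 = -276117)
(-254905 + 224118)/(N - 229*(-31 + 74)) = (-254905 + 224118)/(-276117 - 229*(-31 + 74)) = -30787/(-276117 - 229*43) = -30787/(-276117 - 9847) = -30787/(-285964) = -30787*(-1/285964) = 30787/285964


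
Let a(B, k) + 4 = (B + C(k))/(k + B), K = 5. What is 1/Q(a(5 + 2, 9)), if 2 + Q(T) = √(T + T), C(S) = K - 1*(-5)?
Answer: -16/79 - 2*I*√94/79 ≈ -0.20253 - 0.24545*I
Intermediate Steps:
C(S) = 10 (C(S) = 5 - 1*(-5) = 5 + 5 = 10)
a(B, k) = -4 + (10 + B)/(B + k) (a(B, k) = -4 + (B + 10)/(k + B) = -4 + (10 + B)/(B + k))
Q(T) = -2 + √2*√T (Q(T) = -2 + √(T + T) = -2 + √(2*T) = -2 + √2*√T)
1/Q(a(5 + 2, 9)) = 1/(-2 + √2*√((10 - 4*9 - 3*(5 + 2))/((5 + 2) + 9))) = 1/(-2 + √2*√((10 - 36 - 3*7)/(7 + 9))) = 1/(-2 + √2*√((10 - 36 - 21)/16)) = 1/(-2 + √2*√((1/16)*(-47))) = 1/(-2 + √2*√(-47/16)) = 1/(-2 + √2*(I*√47/4)) = 1/(-2 + I*√94/4)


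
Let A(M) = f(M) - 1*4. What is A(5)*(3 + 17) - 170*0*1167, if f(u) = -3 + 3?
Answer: -80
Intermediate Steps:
f(u) = 0
A(M) = -4 (A(M) = 0 - 1*4 = 0 - 4 = -4)
A(5)*(3 + 17) - 170*0*1167 = -4*(3 + 17) - 170*0*1167 = -4*20 + 0*1167 = -80 + 0 = -80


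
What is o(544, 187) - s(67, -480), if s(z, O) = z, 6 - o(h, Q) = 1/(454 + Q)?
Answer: -39102/641 ≈ -61.002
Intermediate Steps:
o(h, Q) = 6 - 1/(454 + Q)
o(544, 187) - s(67, -480) = (2723 + 6*187)/(454 + 187) - 1*67 = (2723 + 1122)/641 - 67 = (1/641)*3845 - 67 = 3845/641 - 67 = -39102/641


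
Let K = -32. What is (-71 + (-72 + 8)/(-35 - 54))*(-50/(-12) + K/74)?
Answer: -1728465/6586 ≈ -262.45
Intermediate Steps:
(-71 + (-72 + 8)/(-35 - 54))*(-50/(-12) + K/74) = (-71 + (-72 + 8)/(-35 - 54))*(-50/(-12) - 32/74) = (-71 - 64/(-89))*(-50*(-1/12) - 32*1/74) = (-71 - 64*(-1/89))*(25/6 - 16/37) = (-71 + 64/89)*(829/222) = -6255/89*829/222 = -1728465/6586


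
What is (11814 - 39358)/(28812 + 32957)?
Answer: -27544/61769 ≈ -0.44592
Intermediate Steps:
(11814 - 39358)/(28812 + 32957) = -27544/61769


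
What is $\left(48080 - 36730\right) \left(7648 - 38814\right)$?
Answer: $-353734100$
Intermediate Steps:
$\left(48080 - 36730\right) \left(7648 - 38814\right) = 11350 \left(-31166\right) = -353734100$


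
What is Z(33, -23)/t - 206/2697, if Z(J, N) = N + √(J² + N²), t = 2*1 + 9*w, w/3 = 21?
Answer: -179245/1534593 + √1618/569 ≈ -0.046110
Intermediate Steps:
w = 63 (w = 3*21 = 63)
t = 569 (t = 2*1 + 9*63 = 2 + 567 = 569)
Z(33, -23)/t - 206/2697 = (-23 + √(33² + (-23)²))/569 - 206/2697 = (-23 + √(1089 + 529))*(1/569) - 206*1/2697 = (-23 + √1618)*(1/569) - 206/2697 = (-23/569 + √1618/569) - 206/2697 = -179245/1534593 + √1618/569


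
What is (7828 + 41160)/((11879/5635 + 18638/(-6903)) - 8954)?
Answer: -272222152020/49759906109 ≈ -5.4707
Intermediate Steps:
(7828 + 41160)/((11879/5635 + 18638/(-6903)) - 8954) = 48988/((11879*(1/5635) + 18638*(-1/6903)) - 8954) = 48988/((1697/805 - 18638/6903) - 8954) = 48988/(-3289199/5556915 - 8954) = 48988/(-49759906109/5556915) = 48988*(-5556915/49759906109) = -272222152020/49759906109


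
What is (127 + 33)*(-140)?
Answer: -22400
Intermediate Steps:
(127 + 33)*(-140) = 160*(-140) = -22400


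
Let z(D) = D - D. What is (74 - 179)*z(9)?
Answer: 0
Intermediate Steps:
z(D) = 0
(74 - 179)*z(9) = (74 - 179)*0 = -105*0 = 0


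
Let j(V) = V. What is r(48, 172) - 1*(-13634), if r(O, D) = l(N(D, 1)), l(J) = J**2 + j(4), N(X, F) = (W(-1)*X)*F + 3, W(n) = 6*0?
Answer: 13647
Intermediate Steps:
W(n) = 0
N(X, F) = 3 (N(X, F) = (0*X)*F + 3 = 0*F + 3 = 0 + 3 = 3)
l(J) = 4 + J**2 (l(J) = J**2 + 4 = 4 + J**2)
r(O, D) = 13 (r(O, D) = 4 + 3**2 = 4 + 9 = 13)
r(48, 172) - 1*(-13634) = 13 - 1*(-13634) = 13 + 13634 = 13647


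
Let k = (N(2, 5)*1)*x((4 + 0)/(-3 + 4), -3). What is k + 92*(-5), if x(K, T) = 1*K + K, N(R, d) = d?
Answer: -420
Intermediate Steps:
x(K, T) = 2*K (x(K, T) = K + K = 2*K)
k = 40 (k = (5*1)*(2*((4 + 0)/(-3 + 4))) = 5*(2*(4/1)) = 5*(2*(4*1)) = 5*(2*4) = 5*8 = 40)
k + 92*(-5) = 40 + 92*(-5) = 40 - 460 = -420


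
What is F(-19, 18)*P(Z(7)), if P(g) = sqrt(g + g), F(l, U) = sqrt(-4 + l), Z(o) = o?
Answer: I*sqrt(322) ≈ 17.944*I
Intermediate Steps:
P(g) = sqrt(2)*sqrt(g) (P(g) = sqrt(2*g) = sqrt(2)*sqrt(g))
F(-19, 18)*P(Z(7)) = sqrt(-4 - 19)*(sqrt(2)*sqrt(7)) = sqrt(-23)*sqrt(14) = (I*sqrt(23))*sqrt(14) = I*sqrt(322)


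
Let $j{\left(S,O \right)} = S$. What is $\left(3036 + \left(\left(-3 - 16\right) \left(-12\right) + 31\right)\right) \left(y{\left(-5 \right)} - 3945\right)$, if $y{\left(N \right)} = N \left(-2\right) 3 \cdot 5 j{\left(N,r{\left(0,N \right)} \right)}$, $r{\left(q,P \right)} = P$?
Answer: $-15470025$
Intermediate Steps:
$y{\left(N \right)} = - 30 N^{2}$ ($y{\left(N \right)} = N \left(-2\right) 3 \cdot 5 N = - 2 N 3 \cdot 5 N = - 6 N 5 N = - 30 N N = - 30 N^{2}$)
$\left(3036 + \left(\left(-3 - 16\right) \left(-12\right) + 31\right)\right) \left(y{\left(-5 \right)} - 3945\right) = \left(3036 + \left(\left(-3 - 16\right) \left(-12\right) + 31\right)\right) \left(- 30 \left(-5\right)^{2} - 3945\right) = \left(3036 + \left(\left(-3 - 16\right) \left(-12\right) + 31\right)\right) \left(\left(-30\right) 25 - 3945\right) = \left(3036 + \left(\left(-19\right) \left(-12\right) + 31\right)\right) \left(-750 - 3945\right) = \left(3036 + \left(228 + 31\right)\right) \left(-4695\right) = \left(3036 + 259\right) \left(-4695\right) = 3295 \left(-4695\right) = -15470025$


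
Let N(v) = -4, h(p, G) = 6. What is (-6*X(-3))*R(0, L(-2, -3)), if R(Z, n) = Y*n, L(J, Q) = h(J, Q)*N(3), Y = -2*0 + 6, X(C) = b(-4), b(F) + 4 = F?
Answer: -6912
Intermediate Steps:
b(F) = -4 + F
X(C) = -8 (X(C) = -4 - 4 = -8)
Y = 6 (Y = 0 + 6 = 6)
L(J, Q) = -24 (L(J, Q) = 6*(-4) = -24)
R(Z, n) = 6*n
(-6*X(-3))*R(0, L(-2, -3)) = (-6*(-8))*(6*(-24)) = 48*(-144) = -6912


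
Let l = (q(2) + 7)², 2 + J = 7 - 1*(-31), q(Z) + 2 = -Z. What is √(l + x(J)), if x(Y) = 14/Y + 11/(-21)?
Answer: √15638/42 ≈ 2.9774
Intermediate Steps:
q(Z) = -2 - Z
J = 36 (J = -2 + (7 - 1*(-31)) = -2 + (7 + 31) = -2 + 38 = 36)
x(Y) = -11/21 + 14/Y (x(Y) = 14/Y + 11*(-1/21) = 14/Y - 11/21 = -11/21 + 14/Y)
l = 9 (l = ((-2 - 1*2) + 7)² = ((-2 - 2) + 7)² = (-4 + 7)² = 3² = 9)
√(l + x(J)) = √(9 + (-11/21 + 14/36)) = √(9 + (-11/21 + 14*(1/36))) = √(9 + (-11/21 + 7/18)) = √(9 - 17/126) = √(1117/126) = √15638/42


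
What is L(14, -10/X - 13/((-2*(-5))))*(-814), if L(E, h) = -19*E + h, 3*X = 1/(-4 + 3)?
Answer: 965811/5 ≈ 1.9316e+5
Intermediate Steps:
X = -1/3 (X = 1/(3*(-4 + 3)) = (1/3)/(-1) = (1/3)*(-1) = -1/3 ≈ -0.33333)
L(E, h) = h - 19*E
L(14, -10/X - 13/((-2*(-5))))*(-814) = ((-10/(-1/3) - 13/((-2*(-5)))) - 19*14)*(-814) = ((-10*(-3) - 13/10) - 266)*(-814) = ((30 - 13*1/10) - 266)*(-814) = ((30 - 13/10) - 266)*(-814) = (287/10 - 266)*(-814) = -2373/10*(-814) = 965811/5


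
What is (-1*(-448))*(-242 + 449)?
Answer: 92736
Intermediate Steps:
(-1*(-448))*(-242 + 449) = 448*207 = 92736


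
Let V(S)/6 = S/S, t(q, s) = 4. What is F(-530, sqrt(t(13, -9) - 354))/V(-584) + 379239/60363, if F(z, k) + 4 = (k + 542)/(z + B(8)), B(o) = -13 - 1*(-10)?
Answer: 19470290/3574831 - 5*I*sqrt(14)/3198 ≈ 5.4465 - 0.00585*I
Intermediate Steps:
B(o) = -3 (B(o) = -13 + 10 = -3)
V(S) = 6 (V(S) = 6*(S/S) = 6*1 = 6)
F(z, k) = -4 + (542 + k)/(-3 + z) (F(z, k) = -4 + (k + 542)/(z - 3) = -4 + (542 + k)/(-3 + z))
F(-530, sqrt(t(13, -9) - 354))/V(-584) + 379239/60363 = ((554 + sqrt(4 - 354) - 4*(-530))/(-3 - 530))/6 + 379239/60363 = ((554 + sqrt(-350) + 2120)/(-533))*(1/6) + 379239*(1/60363) = -(554 + 5*I*sqrt(14) + 2120)/533*(1/6) + 126413/20121 = -(2674 + 5*I*sqrt(14))/533*(1/6) + 126413/20121 = (-2674/533 - 5*I*sqrt(14)/533)*(1/6) + 126413/20121 = (-1337/1599 - 5*I*sqrt(14)/3198) + 126413/20121 = 19470290/3574831 - 5*I*sqrt(14)/3198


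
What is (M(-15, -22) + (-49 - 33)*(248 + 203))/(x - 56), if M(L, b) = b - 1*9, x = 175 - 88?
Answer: -37013/31 ≈ -1194.0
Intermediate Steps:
x = 87
M(L, b) = -9 + b (M(L, b) = b - 9 = -9 + b)
(M(-15, -22) + (-49 - 33)*(248 + 203))/(x - 56) = ((-9 - 22) + (-49 - 33)*(248 + 203))/(87 - 56) = (-31 - 82*451)/31 = (-31 - 36982)*(1/31) = -37013*1/31 = -37013/31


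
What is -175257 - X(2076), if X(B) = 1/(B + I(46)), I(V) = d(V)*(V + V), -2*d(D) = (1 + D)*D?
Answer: -17065825631/97376 ≈ -1.7526e+5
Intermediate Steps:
d(D) = -D*(1 + D)/2 (d(D) = -(1 + D)*D/2 = -D*(1 + D)/2)
I(V) = -V²*(1 + V) (I(V) = (-V*(1 + V)/2)*(V + V) = (-V*(1 + V)/2)*(2*V) = -V²*(1 + V))
X(B) = 1/(-99452 + B) (X(B) = 1/(B + 46²*(-1 - 1*46)) = 1/(B + 2116*(-1 - 46)) = 1/(B + 2116*(-47)) = 1/(B - 99452) = 1/(-99452 + B))
-175257 - X(2076) = -175257 - 1/(-99452 + 2076) = -175257 - 1/(-97376) = -175257 - 1*(-1/97376) = -175257 + 1/97376 = -17065825631/97376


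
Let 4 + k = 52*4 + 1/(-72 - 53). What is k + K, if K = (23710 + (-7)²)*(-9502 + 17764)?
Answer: 24537132749/125 ≈ 1.9630e+8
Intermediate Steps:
k = 25499/125 (k = -4 + (52*4 + 1/(-72 - 53)) = -4 + (208 + 1/(-125)) = -4 + (208 - 1/125) = -4 + 25999/125 = 25499/125 ≈ 203.99)
K = 196296858 (K = (23710 + 49)*8262 = 23759*8262 = 196296858)
k + K = 25499/125 + 196296858 = 24537132749/125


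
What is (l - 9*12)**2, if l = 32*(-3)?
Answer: 41616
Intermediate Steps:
l = -96
(l - 9*12)**2 = (-96 - 9*12)**2 = (-96 - 108)**2 = (-204)**2 = 41616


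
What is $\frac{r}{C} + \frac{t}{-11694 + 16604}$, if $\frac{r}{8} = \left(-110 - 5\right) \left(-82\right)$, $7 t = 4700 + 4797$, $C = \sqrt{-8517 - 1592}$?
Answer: $\frac{9497}{34370} - \frac{75440 i \sqrt{10109}}{10109} \approx 0.27632 - 750.32 i$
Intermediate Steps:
$C = i \sqrt{10109}$ ($C = \sqrt{-10109} = i \sqrt{10109} \approx 100.54 i$)
$t = \frac{9497}{7}$ ($t = \frac{4700 + 4797}{7} = \frac{1}{7} \cdot 9497 = \frac{9497}{7} \approx 1356.7$)
$r = 75440$ ($r = 8 \left(-110 - 5\right) \left(-82\right) = 8 \left(\left(-115\right) \left(-82\right)\right) = 8 \cdot 9430 = 75440$)
$\frac{r}{C} + \frac{t}{-11694 + 16604} = \frac{75440}{i \sqrt{10109}} + \frac{9497}{7 \left(-11694 + 16604\right)} = 75440 \left(- \frac{i \sqrt{10109}}{10109}\right) + \frac{9497}{7 \cdot 4910} = - \frac{75440 i \sqrt{10109}}{10109} + \frac{9497}{7} \cdot \frac{1}{4910} = - \frac{75440 i \sqrt{10109}}{10109} + \frac{9497}{34370} = \frac{9497}{34370} - \frac{75440 i \sqrt{10109}}{10109}$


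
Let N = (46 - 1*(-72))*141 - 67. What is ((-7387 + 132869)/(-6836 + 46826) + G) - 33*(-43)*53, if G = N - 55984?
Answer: 715763771/19995 ≈ 35797.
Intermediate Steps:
N = 16571 (N = (46 + 72)*141 - 67 = 118*141 - 67 = 16638 - 67 = 16571)
G = -39413 (G = 16571 - 55984 = -39413)
((-7387 + 132869)/(-6836 + 46826) + G) - 33*(-43)*53 = ((-7387 + 132869)/(-6836 + 46826) - 39413) - 33*(-43)*53 = (125482/39990 - 39413) + 1419*53 = (125482*(1/39990) - 39413) + 75207 = (62741/19995 - 39413) + 75207 = -788000194/19995 + 75207 = 715763771/19995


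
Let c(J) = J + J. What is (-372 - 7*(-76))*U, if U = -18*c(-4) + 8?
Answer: 24320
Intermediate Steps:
c(J) = 2*J
U = 152 (U = -36*(-4) + 8 = -18*(-8) + 8 = 144 + 8 = 152)
(-372 - 7*(-76))*U = (-372 - 7*(-76))*152 = (-372 + 532)*152 = 160*152 = 24320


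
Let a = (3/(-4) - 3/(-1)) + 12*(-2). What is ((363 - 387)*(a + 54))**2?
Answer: 599076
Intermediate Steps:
a = -87/4 (a = (3*(-1/4) - 3*(-1)) - 24 = (-3/4 + 3) - 24 = 9/4 - 24 = -87/4 ≈ -21.750)
((363 - 387)*(a + 54))**2 = ((363 - 387)*(-87/4 + 54))**2 = (-24*129/4)**2 = (-774)**2 = 599076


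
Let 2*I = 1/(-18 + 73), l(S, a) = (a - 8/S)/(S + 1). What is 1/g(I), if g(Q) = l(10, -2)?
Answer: -55/14 ≈ -3.9286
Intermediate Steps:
l(S, a) = (a - 8/S)/(1 + S)
I = 1/110 (I = 1/(2*(-18 + 73)) = (½)/55 = (½)*(1/55) = 1/110 ≈ 0.0090909)
g(Q) = -14/55 (g(Q) = (-8 + 10*(-2))/(10*(1 + 10)) = (⅒)*(-8 - 20)/11 = (⅒)*(1/11)*(-28) = -14/55)
1/g(I) = 1/(-14/55) = -55/14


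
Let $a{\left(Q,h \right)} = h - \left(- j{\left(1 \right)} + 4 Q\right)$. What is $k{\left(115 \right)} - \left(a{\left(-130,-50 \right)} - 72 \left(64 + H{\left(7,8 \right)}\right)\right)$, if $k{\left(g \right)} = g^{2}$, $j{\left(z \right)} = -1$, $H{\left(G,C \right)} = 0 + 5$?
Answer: $17724$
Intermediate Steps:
$H{\left(G,C \right)} = 5$
$a{\left(Q,h \right)} = -1 + h - 4 Q$ ($a{\left(Q,h \right)} = h - \left(1 + 4 Q\right) = -1 + h - 4 Q$)
$k{\left(115 \right)} - \left(a{\left(-130,-50 \right)} - 72 \left(64 + H{\left(7,8 \right)}\right)\right) = 115^{2} - \left(\left(-1 - 50 - -520\right) - 72 \left(64 + 5\right)\right) = 13225 - \left(\left(-1 - 50 + 520\right) - 4968\right) = 13225 - \left(469 - 4968\right) = 13225 - -4499 = 13225 + 4499 = 17724$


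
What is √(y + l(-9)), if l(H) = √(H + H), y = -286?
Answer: √(-286 + 3*I*√2) ≈ 0.1254 + 16.912*I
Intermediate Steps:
l(H) = √2*√H (l(H) = √(2*H) = √2*√H)
√(y + l(-9)) = √(-286 + √2*√(-9)) = √(-286 + √2*(3*I)) = √(-286 + 3*I*√2)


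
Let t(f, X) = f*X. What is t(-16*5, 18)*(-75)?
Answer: 108000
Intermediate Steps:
t(f, X) = X*f
t(-16*5, 18)*(-75) = (18*(-16*5))*(-75) = (18*(-80))*(-75) = -1440*(-75) = 108000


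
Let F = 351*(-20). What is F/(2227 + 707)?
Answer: -390/163 ≈ -2.3926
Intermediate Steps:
F = -7020
F/(2227 + 707) = -7020/(2227 + 707) = -7020/2934 = -7020*1/2934 = -390/163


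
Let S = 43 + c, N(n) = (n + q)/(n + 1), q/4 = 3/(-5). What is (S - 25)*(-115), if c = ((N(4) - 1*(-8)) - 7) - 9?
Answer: -5934/5 ≈ -1186.8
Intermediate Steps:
q = -12/5 (q = 4*(3/(-5)) = 4*(3*(-⅕)) = 4*(-⅗) = -12/5 ≈ -2.4000)
N(n) = (-12/5 + n)/(1 + n) (N(n) = (n - 12/5)/(n + 1) = (-12/5 + n)/(1 + n))
c = -192/25 (c = (((-12/5 + 4)/(1 + 4) - 1*(-8)) - 7) - 9 = (((8/5)/5 + 8) - 7) - 9 = (((⅕)*(8/5) + 8) - 7) - 9 = ((8/25 + 8) - 7) - 9 = (208/25 - 7) - 9 = 33/25 - 9 = -192/25 ≈ -7.6800)
S = 883/25 (S = 43 - 192/25 = 883/25 ≈ 35.320)
(S - 25)*(-115) = (883/25 - 25)*(-115) = (258/25)*(-115) = -5934/5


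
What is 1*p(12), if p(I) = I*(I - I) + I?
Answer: 12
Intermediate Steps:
p(I) = I (p(I) = I*0 + I = 0 + I = I)
1*p(12) = 1*12 = 12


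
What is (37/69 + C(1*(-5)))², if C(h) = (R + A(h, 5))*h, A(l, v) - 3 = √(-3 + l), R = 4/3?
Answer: 130396/529 + 9720*I*√2/23 ≈ 246.5 + 597.66*I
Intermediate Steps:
R = 4/3 (R = 4*(⅓) = 4/3 ≈ 1.3333)
A(l, v) = 3 + √(-3 + l)
C(h) = h*(13/3 + √(-3 + h)) (C(h) = (4/3 + (3 + √(-3 + h)))*h = (13/3 + √(-3 + h))*h = h*(13/3 + √(-3 + h)))
(37/69 + C(1*(-5)))² = (37/69 + (1*(-5))*(13 + 3*√(-3 + 1*(-5)))/3)² = (37*(1/69) + (⅓)*(-5)*(13 + 3*√(-3 - 5)))² = (37/69 + (⅓)*(-5)*(13 + 3*√(-8)))² = (37/69 + (⅓)*(-5)*(13 + 3*(2*I*√2)))² = (37/69 + (⅓)*(-5)*(13 + 6*I*√2))² = (37/69 + (-65/3 - 10*I*√2))² = (-486/23 - 10*I*√2)²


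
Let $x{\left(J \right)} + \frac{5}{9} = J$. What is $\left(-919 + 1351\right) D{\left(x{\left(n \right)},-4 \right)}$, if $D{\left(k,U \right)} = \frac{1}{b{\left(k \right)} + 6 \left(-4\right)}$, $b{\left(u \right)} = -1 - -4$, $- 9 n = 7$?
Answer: $- \frac{144}{7} \approx -20.571$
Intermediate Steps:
$n = - \frac{7}{9}$ ($n = \left(- \frac{1}{9}\right) 7 = - \frac{7}{9} \approx -0.77778$)
$x{\left(J \right)} = - \frac{5}{9} + J$
$b{\left(u \right)} = 3$ ($b{\left(u \right)} = -1 + 4 = 3$)
$D{\left(k,U \right)} = - \frac{1}{21}$ ($D{\left(k,U \right)} = \frac{1}{3 + 6 \left(-4\right)} = \frac{1}{3 - 24} = \frac{1}{-21} = - \frac{1}{21}$)
$\left(-919 + 1351\right) D{\left(x{\left(n \right)},-4 \right)} = \left(-919 + 1351\right) \left(- \frac{1}{21}\right) = 432 \left(- \frac{1}{21}\right) = - \frac{144}{7}$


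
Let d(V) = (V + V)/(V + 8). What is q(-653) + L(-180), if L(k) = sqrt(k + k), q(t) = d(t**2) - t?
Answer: 279303119/426417 + 6*I*sqrt(10) ≈ 655.0 + 18.974*I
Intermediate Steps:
d(V) = 2*V/(8 + V) (d(V) = (2*V)/(8 + V) = 2*V/(8 + V))
q(t) = -t + 2*t**2/(8 + t**2) (q(t) = 2*t**2/(8 + t**2) - t = -t + 2*t**2/(8 + t**2))
L(k) = sqrt(2)*sqrt(k) (L(k) = sqrt(2*k) = sqrt(2)*sqrt(k))
q(-653) + L(-180) = -653*(-8 - 1*(-653)**2 + 2*(-653))/(8 + (-653)**2) + sqrt(2)*sqrt(-180) = -653*(-8 - 1*426409 - 1306)/(8 + 426409) + sqrt(2)*(6*I*sqrt(5)) = -653*(-8 - 426409 - 1306)/426417 + 6*I*sqrt(10) = -653*1/426417*(-427723) + 6*I*sqrt(10) = 279303119/426417 + 6*I*sqrt(10)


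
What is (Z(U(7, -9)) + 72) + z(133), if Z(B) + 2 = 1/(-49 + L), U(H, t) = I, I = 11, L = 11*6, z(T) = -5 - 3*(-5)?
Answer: 1361/17 ≈ 80.059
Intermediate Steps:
z(T) = 10 (z(T) = -5 + 15 = 10)
L = 66
U(H, t) = 11
Z(B) = -33/17 (Z(B) = -2 + 1/(-49 + 66) = -2 + 1/17 = -33/17)
(Z(U(7, -9)) + 72) + z(133) = (-33/17 + 72) + 10 = 1191/17 + 10 = 1361/17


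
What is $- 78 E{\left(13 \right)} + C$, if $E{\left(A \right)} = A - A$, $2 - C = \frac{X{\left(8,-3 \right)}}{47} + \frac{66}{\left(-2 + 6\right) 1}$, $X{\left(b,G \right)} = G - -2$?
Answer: $- \frac{1361}{94} \approx -14.479$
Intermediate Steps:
$X{\left(b,G \right)} = 2 + G$ ($X{\left(b,G \right)} = G + 2 = 2 + G$)
$C = - \frac{1361}{94}$ ($C = 2 - \left(\frac{2 - 3}{47} + \frac{66}{\left(-2 + 6\right) 1}\right) = 2 - \left(\left(-1\right) \frac{1}{47} + \frac{66}{4 \cdot 1}\right) = 2 - \left(- \frac{1}{47} + \frac{66}{4}\right) = 2 - \left(- \frac{1}{47} + 66 \cdot \frac{1}{4}\right) = 2 - \left(- \frac{1}{47} + \frac{33}{2}\right) = 2 - \frac{1549}{94} = - \frac{1361}{94} \approx -14.479$)
$E{\left(A \right)} = 0$
$- 78 E{\left(13 \right)} + C = \left(-78\right) 0 - \frac{1361}{94} = 0 - \frac{1361}{94} = - \frac{1361}{94}$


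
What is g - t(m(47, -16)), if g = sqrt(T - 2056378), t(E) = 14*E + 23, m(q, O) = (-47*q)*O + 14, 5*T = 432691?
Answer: -495035 + I*sqrt(49245995)/5 ≈ -4.9504e+5 + 1403.5*I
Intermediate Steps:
T = 432691/5 (T = (1/5)*432691 = 432691/5 ≈ 86538.)
m(q, O) = 14 - 47*O*q (m(q, O) = -47*O*q + 14 = 14 - 47*O*q)
t(E) = 23 + 14*E
g = I*sqrt(49245995)/5 (g = sqrt(432691/5 - 2056378) = sqrt(-9849199/5) = I*sqrt(49245995)/5 ≈ 1403.5*I)
g - t(m(47, -16)) = I*sqrt(49245995)/5 - (23 + 14*(14 - 47*(-16)*47)) = I*sqrt(49245995)/5 - (23 + 14*(14 + 35344)) = I*sqrt(49245995)/5 - (23 + 14*35358) = I*sqrt(49245995)/5 - (23 + 495012) = I*sqrt(49245995)/5 - 1*495035 = I*sqrt(49245995)/5 - 495035 = -495035 + I*sqrt(49245995)/5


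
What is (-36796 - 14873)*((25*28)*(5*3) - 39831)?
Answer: 1515503439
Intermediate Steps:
(-36796 - 14873)*((25*28)*(5*3) - 39831) = -51669*(700*15 - 39831) = -51669*(10500 - 39831) = -51669*(-29331) = 1515503439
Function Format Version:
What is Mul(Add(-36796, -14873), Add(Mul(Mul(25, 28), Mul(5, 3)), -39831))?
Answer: 1515503439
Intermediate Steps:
Mul(Add(-36796, -14873), Add(Mul(Mul(25, 28), Mul(5, 3)), -39831)) = Mul(-51669, Add(Mul(700, 15), -39831)) = Mul(-51669, Add(10500, -39831)) = Mul(-51669, -29331) = 1515503439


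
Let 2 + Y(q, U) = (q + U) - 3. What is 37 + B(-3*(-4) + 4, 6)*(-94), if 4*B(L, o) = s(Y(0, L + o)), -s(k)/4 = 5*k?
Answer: 8027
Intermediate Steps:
Y(q, U) = -5 + U + q (Y(q, U) = -2 + ((q + U) - 3) = -2 + ((U + q) - 3) = -2 + (-3 + U + q) = -5 + U + q)
s(k) = -20*k
B(L, o) = 25 - 5*L - 5*o (B(L, o) = (-20*(-5 + (L + o) + 0))/4 = (-20*(-5 + L + o))/4 = (100 - 20*L - 20*o)/4 = 25 - 5*L - 5*o)
37 + B(-3*(-4) + 4, 6)*(-94) = 37 + (25 - 5*(-3*(-4) + 4) - 5*6)*(-94) = 37 + (25 - 5*(12 + 4) - 30)*(-94) = 37 + (25 - 5*16 - 30)*(-94) = 37 + (25 - 80 - 30)*(-94) = 37 - 85*(-94) = 37 + 7990 = 8027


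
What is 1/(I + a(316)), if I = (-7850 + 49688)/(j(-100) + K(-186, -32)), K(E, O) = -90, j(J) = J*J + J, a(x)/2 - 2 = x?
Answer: 1635/1046833 ≈ 0.0015619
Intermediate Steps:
a(x) = 4 + 2*x
j(J) = J + J**2 (j(J) = J**2 + J = J + J**2)
I = 6973/1635 (I = (-7850 + 49688)/(-100*(1 - 100) - 90) = 41838/(-100*(-99) - 90) = 41838/(9900 - 90) = 41838/9810 = 41838*(1/9810) = 6973/1635 ≈ 4.2648)
1/(I + a(316)) = 1/(6973/1635 + (4 + 2*316)) = 1/(6973/1635 + (4 + 632)) = 1/(6973/1635 + 636) = 1/(1046833/1635) = 1635/1046833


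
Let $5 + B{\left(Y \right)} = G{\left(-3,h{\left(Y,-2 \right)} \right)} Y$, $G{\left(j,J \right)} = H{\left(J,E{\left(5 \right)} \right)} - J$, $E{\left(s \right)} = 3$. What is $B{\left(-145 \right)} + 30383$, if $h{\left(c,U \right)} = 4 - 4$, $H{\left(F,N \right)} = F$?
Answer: $30378$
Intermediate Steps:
$h{\left(c,U \right)} = 0$
$G{\left(j,J \right)} = 0$ ($G{\left(j,J \right)} = J - J = 0$)
$B{\left(Y \right)} = -5$ ($B{\left(Y \right)} = -5 + 0 Y = -5 + 0 = -5$)
$B{\left(-145 \right)} + 30383 = -5 + 30383 = 30378$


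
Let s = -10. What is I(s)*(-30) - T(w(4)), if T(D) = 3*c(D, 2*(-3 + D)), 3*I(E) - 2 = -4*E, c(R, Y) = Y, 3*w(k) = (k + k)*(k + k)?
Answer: -530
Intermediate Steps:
w(k) = 4*k**2/3 (w(k) = ((k + k)*(k + k))/3 = ((2*k)*(2*k))/3 = (4*k**2)/3 = 4*k**2/3)
I(E) = 2/3 - 4*E/3 (I(E) = 2/3 + (-4*E)/3 = 2/3 - 4*E/3)
T(D) = -18 + 6*D (T(D) = 3*(2*(-3 + D)) = 3*(-6 + 2*D) = -18 + 6*D)
I(s)*(-30) - T(w(4)) = (2/3 - 4/3*(-10))*(-30) - (-18 + 6*((4/3)*4**2)) = (2/3 + 40/3)*(-30) - (-18 + 6*((4/3)*16)) = 14*(-30) - (-18 + 6*(64/3)) = -420 - (-18 + 128) = -420 - 1*110 = -420 - 110 = -530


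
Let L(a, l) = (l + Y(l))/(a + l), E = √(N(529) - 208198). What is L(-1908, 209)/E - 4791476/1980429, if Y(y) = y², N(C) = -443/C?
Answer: -4791476/1980429 + 67298*I*√12237465/4158290607 ≈ -2.4194 + 0.056615*I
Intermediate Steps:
E = 3*I*√12237465/23 (E = √(-443/529 - 208198) = √(-110137185/529) = 3*I*√12237465/23 ≈ 456.29*I)
L(a, l) = (l + l²)/(a + l)
L(-1908, 209)/E - 4791476/1980429 = (209*(1 + 209)/(-1908 + 209))/((3*I*√12237465/23)) - 4791476/1980429 = (209*210/(-1699))*(-23*I*√12237465/36712395) - 4791476*1/1980429 = (209*(-1/1699)*210)*(-23*I*√12237465/36712395) - 4791476/1980429 = -(-67298)*I*√12237465/4158290607 - 4791476/1980429 = 67298*I*√12237465/4158290607 - 4791476/1980429 = -4791476/1980429 + 67298*I*√12237465/4158290607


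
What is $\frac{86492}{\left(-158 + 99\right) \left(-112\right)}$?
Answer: $\frac{3089}{236} \approx 13.089$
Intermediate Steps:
$\frac{86492}{\left(-158 + 99\right) \left(-112\right)} = \frac{86492}{\left(-59\right) \left(-112\right)} = \frac{86492}{6608} = 86492 \cdot \frac{1}{6608} = \frac{3089}{236}$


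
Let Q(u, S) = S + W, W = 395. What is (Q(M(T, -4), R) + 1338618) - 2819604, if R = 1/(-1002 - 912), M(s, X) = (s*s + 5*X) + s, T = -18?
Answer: -2833851175/1914 ≈ -1.4806e+6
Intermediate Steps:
M(s, X) = s + s**2 + 5*X (M(s, X) = (s**2 + 5*X) + s = s + s**2 + 5*X)
R = -1/1914 (R = 1/(-1914) = -1/1914 ≈ -0.00052247)
Q(u, S) = 395 + S (Q(u, S) = S + 395 = 395 + S)
(Q(M(T, -4), R) + 1338618) - 2819604 = ((395 - 1/1914) + 1338618) - 2819604 = (756029/1914 + 1338618) - 2819604 = 2562870881/1914 - 2819604 = -2833851175/1914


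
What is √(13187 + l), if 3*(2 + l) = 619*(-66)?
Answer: I*√433 ≈ 20.809*I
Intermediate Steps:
l = -13620 (l = -2 + (619*(-66))/3 = -2 + (⅓)*(-40854) = -2 - 13618 = -13620)
√(13187 + l) = √(13187 - 13620) = √(-433) = I*√433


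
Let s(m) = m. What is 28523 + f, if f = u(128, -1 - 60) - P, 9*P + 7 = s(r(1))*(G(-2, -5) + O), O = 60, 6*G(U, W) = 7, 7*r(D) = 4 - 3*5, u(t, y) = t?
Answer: 10834409/378 ≈ 28662.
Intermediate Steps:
r(D) = -11/7 (r(D) = (4 - 3*5)/7 = (4 - 15)/7 = (⅐)*(-11) = -11/7)
G(U, W) = 7/6 (G(U, W) = (⅙)*7 = 7/6)
P = -4331/378 (P = -7/9 + (-11*(7/6 + 60)/7)/9 = -7/9 + (-11/7*367/6)/9 = -7/9 + (⅑)*(-4037/42) = -7/9 - 4037/378 = -4331/378 ≈ -11.458)
f = 52715/378 (f = 128 - 1*(-4331/378) = 128 + 4331/378 = 52715/378 ≈ 139.46)
28523 + f = 28523 + 52715/378 = 10834409/378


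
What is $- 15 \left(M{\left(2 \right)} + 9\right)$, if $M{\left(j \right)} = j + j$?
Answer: $-195$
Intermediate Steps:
$M{\left(j \right)} = 2 j$
$- 15 \left(M{\left(2 \right)} + 9\right) = - 15 \left(2 \cdot 2 + 9\right) = - 15 \left(4 + 9\right) = \left(-15\right) 13 = -195$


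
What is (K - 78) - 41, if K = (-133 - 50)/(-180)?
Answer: -7079/60 ≈ -117.98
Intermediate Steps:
K = 61/60 (K = -183*(-1/180) = 61/60 ≈ 1.0167)
(K - 78) - 41 = (61/60 - 78) - 41 = -4619/60 - 41 = -7079/60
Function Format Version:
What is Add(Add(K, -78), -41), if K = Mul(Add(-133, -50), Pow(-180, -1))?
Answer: Rational(-7079, 60) ≈ -117.98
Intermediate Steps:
K = Rational(61, 60) (K = Mul(-183, Rational(-1, 180)) = Rational(61, 60) ≈ 1.0167)
Add(Add(K, -78), -41) = Add(Add(Rational(61, 60), -78), -41) = Add(Rational(-4619, 60), -41) = Rational(-7079, 60)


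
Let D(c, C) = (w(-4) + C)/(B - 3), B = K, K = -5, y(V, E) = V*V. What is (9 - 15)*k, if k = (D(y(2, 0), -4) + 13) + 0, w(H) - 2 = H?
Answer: -165/2 ≈ -82.500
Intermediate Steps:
y(V, E) = V²
w(H) = 2 + H
B = -5
D(c, C) = ¼ - C/8 (D(c, C) = ((2 - 4) + C)/(-5 - 3) = (-2 + C)/(-8) = (-2 + C)*(-⅛) = ¼ - C/8)
k = 55/4 (k = ((¼ - ⅛*(-4)) + 13) + 0 = ((¼ + ½) + 13) + 0 = (¾ + 13) + 0 = 55/4 + 0 = 55/4 ≈ 13.750)
(9 - 15)*k = (9 - 15)*(55/4) = -6*55/4 = -165/2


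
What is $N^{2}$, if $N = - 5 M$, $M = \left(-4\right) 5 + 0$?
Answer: $10000$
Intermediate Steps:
$M = -20$ ($M = -20 + 0 = -20$)
$N = 100$ ($N = \left(-5\right) \left(-20\right) = 100$)
$N^{2} = 100^{2} = 10000$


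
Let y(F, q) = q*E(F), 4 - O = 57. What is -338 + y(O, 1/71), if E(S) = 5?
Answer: -23993/71 ≈ -337.93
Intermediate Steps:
O = -53 (O = 4 - 1*57 = 4 - 57 = -53)
y(F, q) = 5*q (y(F, q) = q*5 = 5*q)
-338 + y(O, 1/71) = -338 + 5/71 = -23993/71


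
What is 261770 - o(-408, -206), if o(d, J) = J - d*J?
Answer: 346024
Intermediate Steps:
o(d, J) = J - J*d
261770 - o(-408, -206) = 261770 - (-206)*(1 - 1*(-408)) = 261770 - (-206)*(1 + 408) = 261770 - (-206)*409 = 261770 - 1*(-84254) = 261770 + 84254 = 346024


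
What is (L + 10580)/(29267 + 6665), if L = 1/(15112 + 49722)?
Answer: 685943721/2329615288 ≈ 0.29445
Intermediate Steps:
L = 1/64834 ≈ 1.5424e-5
(L + 10580)/(29267 + 6665) = (1/64834 + 10580)/(29267 + 6665) = (685943721/64834)/35932 = (685943721/64834)*(1/35932) = 685943721/2329615288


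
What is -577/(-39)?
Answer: 577/39 ≈ 14.795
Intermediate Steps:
-577/(-39) = -1/39*(-577) = 577/39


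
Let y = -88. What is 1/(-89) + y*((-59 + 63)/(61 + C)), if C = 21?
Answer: -15705/3649 ≈ -4.3039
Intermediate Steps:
1/(-89) + y*((-59 + 63)/(61 + C)) = 1/(-89) - 88*(-59 + 63)/(61 + 21) = -1/89 - 352/82 = -1/89 - 88*2/41 = -1/89 - 176/41 = -15705/3649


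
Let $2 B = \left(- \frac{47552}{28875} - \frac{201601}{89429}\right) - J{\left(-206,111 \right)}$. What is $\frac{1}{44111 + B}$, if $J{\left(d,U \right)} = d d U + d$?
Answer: $- \frac{5164524750}{11935144138610683} \approx -4.3272 \cdot 10^{-7}$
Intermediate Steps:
$J{\left(d,U \right)} = d + U d^{2}$ ($J{\left(d,U \right)} = d^{2} U + d = U d^{2} + d = d + U d^{2}$)
$B = - \frac{12162956489857933}{5164524750}$ ($B = \frac{\left(- \frac{47552}{28875} - \frac{201601}{89429}\right) - - 206 \left(1 + 111 \left(-206\right)\right)}{2} = \frac{\left(\left(-47552\right) \frac{1}{28875} - \frac{201601}{89429}\right) - - 206 \left(1 - 22866\right)}{2} = \frac{\left(- \frac{47552}{28875} - \frac{201601}{89429}\right) - \left(-206\right) \left(-22865\right)}{2} = \frac{- \frac{10073756683}{2582262375} - 4710190}{2} = \frac{1}{2} \left(- \frac{12162956489857933}{2582262375}\right) = - \frac{12162956489857933}{5164524750} \approx -2.3551 \cdot 10^{6}$)
$\frac{1}{44111 + B} = \frac{1}{44111 - \frac{12162956489857933}{5164524750}} = \frac{1}{- \frac{11935144138610683}{5164524750}} = - \frac{5164524750}{11935144138610683}$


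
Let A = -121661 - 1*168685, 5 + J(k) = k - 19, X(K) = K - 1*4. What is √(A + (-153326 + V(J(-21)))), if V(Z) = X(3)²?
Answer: I*√443671 ≈ 666.09*I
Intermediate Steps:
X(K) = -4 + K (X(K) = K - 4 = -4 + K)
J(k) = -24 + k (J(k) = -5 + (k - 19) = -5 + (-19 + k) = -24 + k)
A = -290346 (A = -121661 - 168685 = -290346)
V(Z) = 1 (V(Z) = (-4 + 3)² = (-1)² = 1)
√(A + (-153326 + V(J(-21)))) = √(-290346 + (-153326 + 1)) = √(-290346 - 153325) = √(-443671) = I*√443671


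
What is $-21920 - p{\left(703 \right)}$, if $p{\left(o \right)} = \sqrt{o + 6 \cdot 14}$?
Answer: $-21920 - \sqrt{787} \approx -21948.0$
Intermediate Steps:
$p{\left(o \right)} = \sqrt{84 + o}$ ($p{\left(o \right)} = \sqrt{o + 84} = \sqrt{84 + o}$)
$-21920 - p{\left(703 \right)} = -21920 - \sqrt{84 + 703} = -21920 - \sqrt{787}$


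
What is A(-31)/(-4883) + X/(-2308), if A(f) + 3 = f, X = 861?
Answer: -4125791/11269964 ≈ -0.36609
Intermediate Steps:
A(f) = -3 + f
A(-31)/(-4883) + X/(-2308) = (-3 - 31)/(-4883) + 861/(-2308) = -34*(-1/4883) + 861*(-1/2308) = 34/4883 - 861/2308 = -4125791/11269964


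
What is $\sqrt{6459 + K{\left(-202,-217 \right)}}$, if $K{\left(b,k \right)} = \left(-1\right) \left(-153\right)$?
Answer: $2 \sqrt{1653} \approx 81.314$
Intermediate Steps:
$K{\left(b,k \right)} = 153$
$\sqrt{6459 + K{\left(-202,-217 \right)}} = \sqrt{6459 + 153} = \sqrt{6612} = 2 \sqrt{1653}$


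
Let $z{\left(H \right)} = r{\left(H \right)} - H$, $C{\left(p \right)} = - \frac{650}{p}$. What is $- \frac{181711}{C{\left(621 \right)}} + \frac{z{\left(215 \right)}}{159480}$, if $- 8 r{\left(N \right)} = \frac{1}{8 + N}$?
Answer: $\frac{3210509004016727}{18493300800} \approx 1.736 \cdot 10^{5}$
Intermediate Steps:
$r{\left(N \right)} = - \frac{1}{8 \left(8 + N\right)}$
$z{\left(H \right)} = - H - \frac{1}{64 + 8 H}$ ($z{\left(H \right)} = - \frac{1}{64 + 8 H} - H = - H - \frac{1}{64 + 8 H}$)
$- \frac{181711}{C{\left(621 \right)}} + \frac{z{\left(215 \right)}}{159480} = - \frac{181711}{\left(-650\right) \frac{1}{621}} + \frac{\frac{1}{8 + 215} \left(- \frac{1}{8} - 215 \left(8 + 215\right)\right)}{159480} = - \frac{181711}{\left(-650\right) \frac{1}{621}} + \frac{- \frac{1}{8} - 215 \cdot 223}{223} \cdot \frac{1}{159480} = - \frac{181711}{- \frac{650}{621}} + \frac{- \frac{1}{8} - 47945}{223} \cdot \frac{1}{159480} = \left(-181711\right) \left(- \frac{621}{650}\right) + \frac{1}{223} \left(- \frac{383561}{8}\right) \frac{1}{159480} = \frac{112842531}{650} - \frac{383561}{284512320} = \frac{3210509004016727}{18493300800}$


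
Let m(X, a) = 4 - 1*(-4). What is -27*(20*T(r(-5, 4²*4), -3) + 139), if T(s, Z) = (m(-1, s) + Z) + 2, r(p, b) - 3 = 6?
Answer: -7533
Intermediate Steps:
m(X, a) = 8 (m(X, a) = 4 + 4 = 8)
r(p, b) = 9 (r(p, b) = 3 + 6 = 9)
T(s, Z) = 10 + Z (T(s, Z) = (8 + Z) + 2 = 10 + Z)
-27*(20*T(r(-5, 4²*4), -3) + 139) = -27*(20*(10 - 3) + 139) = -27*(20*7 + 139) = -27*(140 + 139) = -27*279 = -7533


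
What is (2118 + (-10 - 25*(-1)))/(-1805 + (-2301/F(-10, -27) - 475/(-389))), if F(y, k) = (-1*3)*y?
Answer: -8297370/7315063 ≈ -1.1343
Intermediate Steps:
F(y, k) = -3*y
(2118 + (-10 - 25*(-1)))/(-1805 + (-2301/F(-10, -27) - 475/(-389))) = (2118 + (-10 - 25*(-1)))/(-1805 + (-2301/((-3*(-10))) - 475/(-389))) = (2118 + (-10 + 25))/(-1805 + (-2301/30 - 475*(-1/389))) = (2118 + 15)/(-1805 + (-2301*1/30 + 475/389)) = 2133/(-1805 + (-767/10 + 475/389)) = 2133/(-1805 - 293613/3890) = 2133/(-7315063/3890) = 2133*(-3890/7315063) = -8297370/7315063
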